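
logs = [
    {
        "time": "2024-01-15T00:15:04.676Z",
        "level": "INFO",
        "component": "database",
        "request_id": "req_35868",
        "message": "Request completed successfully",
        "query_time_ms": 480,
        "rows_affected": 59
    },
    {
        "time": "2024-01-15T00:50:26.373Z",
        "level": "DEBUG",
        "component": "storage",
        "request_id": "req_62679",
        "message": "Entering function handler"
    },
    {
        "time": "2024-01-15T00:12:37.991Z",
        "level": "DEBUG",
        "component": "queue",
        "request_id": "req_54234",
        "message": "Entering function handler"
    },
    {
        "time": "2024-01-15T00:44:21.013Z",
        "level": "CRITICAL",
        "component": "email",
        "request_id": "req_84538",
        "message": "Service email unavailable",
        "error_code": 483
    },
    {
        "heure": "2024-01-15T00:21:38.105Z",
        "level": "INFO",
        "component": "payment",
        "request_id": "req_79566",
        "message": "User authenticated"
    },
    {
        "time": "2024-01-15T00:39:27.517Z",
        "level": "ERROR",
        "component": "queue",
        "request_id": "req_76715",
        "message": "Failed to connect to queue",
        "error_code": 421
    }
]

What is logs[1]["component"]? "storage"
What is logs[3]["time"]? "2024-01-15T00:44:21.013Z"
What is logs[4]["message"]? "User authenticated"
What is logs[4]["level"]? "INFO"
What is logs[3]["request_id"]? "req_84538"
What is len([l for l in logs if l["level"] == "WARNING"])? 0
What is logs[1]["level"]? "DEBUG"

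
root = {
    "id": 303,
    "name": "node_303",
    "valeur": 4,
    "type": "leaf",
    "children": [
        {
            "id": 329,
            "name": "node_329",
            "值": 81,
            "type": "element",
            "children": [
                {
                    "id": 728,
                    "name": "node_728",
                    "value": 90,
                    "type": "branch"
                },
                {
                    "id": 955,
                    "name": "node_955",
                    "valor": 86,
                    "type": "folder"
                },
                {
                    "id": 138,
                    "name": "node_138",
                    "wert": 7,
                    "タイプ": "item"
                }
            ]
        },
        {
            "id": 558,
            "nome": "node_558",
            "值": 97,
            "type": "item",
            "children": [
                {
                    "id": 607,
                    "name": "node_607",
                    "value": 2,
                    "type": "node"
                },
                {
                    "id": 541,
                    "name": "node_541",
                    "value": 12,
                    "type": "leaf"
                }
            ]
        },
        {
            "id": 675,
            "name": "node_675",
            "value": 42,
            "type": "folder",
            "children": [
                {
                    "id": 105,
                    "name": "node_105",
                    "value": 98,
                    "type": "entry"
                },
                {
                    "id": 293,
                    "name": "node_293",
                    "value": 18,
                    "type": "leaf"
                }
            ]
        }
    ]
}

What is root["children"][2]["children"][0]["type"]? "entry"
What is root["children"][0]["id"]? 329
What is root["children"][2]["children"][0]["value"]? 98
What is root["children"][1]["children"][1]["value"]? 12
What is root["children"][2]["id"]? 675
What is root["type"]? "leaf"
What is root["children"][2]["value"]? 42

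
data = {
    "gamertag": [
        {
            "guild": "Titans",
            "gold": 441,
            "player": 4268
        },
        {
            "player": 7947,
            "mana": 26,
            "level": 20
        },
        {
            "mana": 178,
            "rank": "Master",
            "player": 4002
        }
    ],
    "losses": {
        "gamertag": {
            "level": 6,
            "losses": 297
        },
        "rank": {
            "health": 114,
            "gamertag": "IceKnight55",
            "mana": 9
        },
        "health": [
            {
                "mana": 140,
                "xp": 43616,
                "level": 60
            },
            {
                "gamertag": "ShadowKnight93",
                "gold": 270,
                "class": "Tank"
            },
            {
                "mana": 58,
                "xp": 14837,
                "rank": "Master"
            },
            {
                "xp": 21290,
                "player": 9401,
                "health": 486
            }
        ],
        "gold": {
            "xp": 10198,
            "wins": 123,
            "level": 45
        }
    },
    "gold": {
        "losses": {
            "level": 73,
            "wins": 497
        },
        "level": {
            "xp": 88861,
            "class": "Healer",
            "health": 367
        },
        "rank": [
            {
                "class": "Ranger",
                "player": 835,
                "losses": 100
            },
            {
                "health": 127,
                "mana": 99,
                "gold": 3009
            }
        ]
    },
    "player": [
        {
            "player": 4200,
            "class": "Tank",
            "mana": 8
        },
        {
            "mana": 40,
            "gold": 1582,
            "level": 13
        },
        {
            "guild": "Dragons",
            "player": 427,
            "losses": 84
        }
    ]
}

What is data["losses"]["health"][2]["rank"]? "Master"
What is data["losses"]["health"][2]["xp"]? 14837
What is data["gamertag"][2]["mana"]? 178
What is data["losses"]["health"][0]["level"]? 60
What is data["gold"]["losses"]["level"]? 73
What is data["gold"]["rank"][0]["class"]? "Ranger"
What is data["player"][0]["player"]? 4200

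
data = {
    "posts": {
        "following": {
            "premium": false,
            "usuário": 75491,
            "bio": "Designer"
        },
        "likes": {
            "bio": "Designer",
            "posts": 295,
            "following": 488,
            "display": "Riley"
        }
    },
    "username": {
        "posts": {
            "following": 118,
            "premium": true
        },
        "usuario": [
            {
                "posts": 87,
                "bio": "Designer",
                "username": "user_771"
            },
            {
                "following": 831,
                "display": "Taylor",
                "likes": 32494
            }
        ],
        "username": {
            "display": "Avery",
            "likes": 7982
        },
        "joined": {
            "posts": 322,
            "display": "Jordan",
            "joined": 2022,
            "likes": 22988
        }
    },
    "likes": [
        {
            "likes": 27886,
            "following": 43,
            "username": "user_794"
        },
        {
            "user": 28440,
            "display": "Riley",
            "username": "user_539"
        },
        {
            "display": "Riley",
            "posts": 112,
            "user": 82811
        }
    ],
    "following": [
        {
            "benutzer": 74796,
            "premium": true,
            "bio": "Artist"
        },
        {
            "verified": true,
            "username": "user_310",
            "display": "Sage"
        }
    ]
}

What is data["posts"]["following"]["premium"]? False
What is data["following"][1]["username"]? "user_310"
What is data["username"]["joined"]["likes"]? 22988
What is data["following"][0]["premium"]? True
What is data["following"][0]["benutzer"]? 74796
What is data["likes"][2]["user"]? 82811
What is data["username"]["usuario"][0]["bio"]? "Designer"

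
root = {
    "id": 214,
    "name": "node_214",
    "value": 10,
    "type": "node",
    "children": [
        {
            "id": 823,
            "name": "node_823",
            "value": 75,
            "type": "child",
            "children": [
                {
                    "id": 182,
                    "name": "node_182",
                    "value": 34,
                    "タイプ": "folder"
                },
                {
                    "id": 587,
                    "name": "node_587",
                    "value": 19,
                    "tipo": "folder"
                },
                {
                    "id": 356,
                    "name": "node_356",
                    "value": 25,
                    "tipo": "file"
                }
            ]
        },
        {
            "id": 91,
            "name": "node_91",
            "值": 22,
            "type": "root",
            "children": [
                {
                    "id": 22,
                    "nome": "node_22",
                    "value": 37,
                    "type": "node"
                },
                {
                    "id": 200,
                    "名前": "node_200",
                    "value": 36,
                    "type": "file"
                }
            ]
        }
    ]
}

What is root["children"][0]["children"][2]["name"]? "node_356"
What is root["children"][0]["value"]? 75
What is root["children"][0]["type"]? "child"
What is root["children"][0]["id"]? 823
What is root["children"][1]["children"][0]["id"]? 22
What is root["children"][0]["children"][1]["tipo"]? "folder"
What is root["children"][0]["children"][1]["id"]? 587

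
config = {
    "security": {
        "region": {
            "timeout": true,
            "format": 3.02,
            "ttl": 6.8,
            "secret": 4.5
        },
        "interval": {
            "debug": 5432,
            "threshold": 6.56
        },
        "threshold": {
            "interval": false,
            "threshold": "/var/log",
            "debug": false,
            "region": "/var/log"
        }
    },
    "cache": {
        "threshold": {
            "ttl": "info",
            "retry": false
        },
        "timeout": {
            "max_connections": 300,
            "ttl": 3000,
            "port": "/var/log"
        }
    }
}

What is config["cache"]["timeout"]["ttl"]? 3000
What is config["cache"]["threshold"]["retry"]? False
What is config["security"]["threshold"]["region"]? "/var/log"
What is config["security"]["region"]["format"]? 3.02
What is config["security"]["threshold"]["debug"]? False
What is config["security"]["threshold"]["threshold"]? "/var/log"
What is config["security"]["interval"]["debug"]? 5432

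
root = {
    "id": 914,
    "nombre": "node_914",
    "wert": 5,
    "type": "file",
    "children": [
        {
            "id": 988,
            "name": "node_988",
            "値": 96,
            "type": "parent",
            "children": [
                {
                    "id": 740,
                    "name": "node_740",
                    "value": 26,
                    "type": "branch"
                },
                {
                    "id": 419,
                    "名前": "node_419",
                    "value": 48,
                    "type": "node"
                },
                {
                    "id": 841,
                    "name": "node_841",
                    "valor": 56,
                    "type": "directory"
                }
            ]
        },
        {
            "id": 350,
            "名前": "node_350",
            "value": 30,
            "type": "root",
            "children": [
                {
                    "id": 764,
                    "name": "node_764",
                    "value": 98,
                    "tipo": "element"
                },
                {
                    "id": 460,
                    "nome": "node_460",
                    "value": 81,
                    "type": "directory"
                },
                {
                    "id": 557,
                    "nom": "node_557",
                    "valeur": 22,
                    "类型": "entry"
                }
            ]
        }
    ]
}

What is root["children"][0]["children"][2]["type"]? "directory"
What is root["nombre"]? "node_914"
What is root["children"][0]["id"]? 988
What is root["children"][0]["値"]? 96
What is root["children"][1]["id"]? 350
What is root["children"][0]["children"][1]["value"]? 48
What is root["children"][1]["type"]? "root"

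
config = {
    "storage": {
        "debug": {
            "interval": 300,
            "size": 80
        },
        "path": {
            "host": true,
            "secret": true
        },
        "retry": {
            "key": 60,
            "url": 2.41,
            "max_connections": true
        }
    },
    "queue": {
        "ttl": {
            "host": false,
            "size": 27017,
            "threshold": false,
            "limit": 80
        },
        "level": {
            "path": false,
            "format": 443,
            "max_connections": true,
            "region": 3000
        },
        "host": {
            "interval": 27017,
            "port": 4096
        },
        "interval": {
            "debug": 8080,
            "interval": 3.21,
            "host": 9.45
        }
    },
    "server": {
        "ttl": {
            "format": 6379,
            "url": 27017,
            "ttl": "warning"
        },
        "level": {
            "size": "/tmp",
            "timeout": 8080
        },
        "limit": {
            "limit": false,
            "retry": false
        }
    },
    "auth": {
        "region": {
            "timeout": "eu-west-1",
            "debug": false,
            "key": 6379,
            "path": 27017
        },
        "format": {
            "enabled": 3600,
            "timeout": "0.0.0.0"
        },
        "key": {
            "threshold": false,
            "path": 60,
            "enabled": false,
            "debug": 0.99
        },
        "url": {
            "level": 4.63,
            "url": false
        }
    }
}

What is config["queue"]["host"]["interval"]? 27017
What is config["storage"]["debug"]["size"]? 80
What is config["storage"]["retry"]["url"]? 2.41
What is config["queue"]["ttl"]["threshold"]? False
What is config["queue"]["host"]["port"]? 4096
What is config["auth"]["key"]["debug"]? 0.99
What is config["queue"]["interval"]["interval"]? 3.21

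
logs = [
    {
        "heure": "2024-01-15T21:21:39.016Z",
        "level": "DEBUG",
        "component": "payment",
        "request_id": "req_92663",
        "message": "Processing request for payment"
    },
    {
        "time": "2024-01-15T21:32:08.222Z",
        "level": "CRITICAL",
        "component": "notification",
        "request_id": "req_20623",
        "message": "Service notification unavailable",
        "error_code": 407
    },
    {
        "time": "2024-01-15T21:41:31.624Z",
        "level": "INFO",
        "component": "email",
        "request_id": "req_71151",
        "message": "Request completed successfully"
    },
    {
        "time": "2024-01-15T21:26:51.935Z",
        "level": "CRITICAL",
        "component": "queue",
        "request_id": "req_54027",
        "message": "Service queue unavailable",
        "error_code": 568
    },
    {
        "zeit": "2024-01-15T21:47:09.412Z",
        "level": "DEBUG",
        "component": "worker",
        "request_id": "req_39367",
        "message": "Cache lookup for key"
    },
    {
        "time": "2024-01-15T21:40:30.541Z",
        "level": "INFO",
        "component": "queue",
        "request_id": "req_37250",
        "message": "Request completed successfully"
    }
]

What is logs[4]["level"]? "DEBUG"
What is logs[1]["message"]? "Service notification unavailable"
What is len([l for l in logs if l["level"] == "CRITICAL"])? 2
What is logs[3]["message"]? "Service queue unavailable"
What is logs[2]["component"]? "email"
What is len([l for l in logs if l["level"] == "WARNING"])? 0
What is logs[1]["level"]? "CRITICAL"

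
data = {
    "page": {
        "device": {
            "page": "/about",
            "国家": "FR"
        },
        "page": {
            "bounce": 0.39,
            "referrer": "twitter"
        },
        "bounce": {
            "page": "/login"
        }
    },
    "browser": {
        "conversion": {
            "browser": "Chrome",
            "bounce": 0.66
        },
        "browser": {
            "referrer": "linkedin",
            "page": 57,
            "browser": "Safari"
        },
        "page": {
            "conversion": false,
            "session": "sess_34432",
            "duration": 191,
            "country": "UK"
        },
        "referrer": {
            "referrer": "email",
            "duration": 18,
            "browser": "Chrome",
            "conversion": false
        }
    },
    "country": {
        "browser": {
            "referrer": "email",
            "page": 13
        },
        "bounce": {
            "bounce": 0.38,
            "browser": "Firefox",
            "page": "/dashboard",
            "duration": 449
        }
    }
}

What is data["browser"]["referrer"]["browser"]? "Chrome"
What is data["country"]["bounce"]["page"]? "/dashboard"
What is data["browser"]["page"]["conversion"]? False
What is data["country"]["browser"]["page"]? 13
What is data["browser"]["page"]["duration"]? 191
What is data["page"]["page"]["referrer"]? "twitter"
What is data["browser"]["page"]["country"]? "UK"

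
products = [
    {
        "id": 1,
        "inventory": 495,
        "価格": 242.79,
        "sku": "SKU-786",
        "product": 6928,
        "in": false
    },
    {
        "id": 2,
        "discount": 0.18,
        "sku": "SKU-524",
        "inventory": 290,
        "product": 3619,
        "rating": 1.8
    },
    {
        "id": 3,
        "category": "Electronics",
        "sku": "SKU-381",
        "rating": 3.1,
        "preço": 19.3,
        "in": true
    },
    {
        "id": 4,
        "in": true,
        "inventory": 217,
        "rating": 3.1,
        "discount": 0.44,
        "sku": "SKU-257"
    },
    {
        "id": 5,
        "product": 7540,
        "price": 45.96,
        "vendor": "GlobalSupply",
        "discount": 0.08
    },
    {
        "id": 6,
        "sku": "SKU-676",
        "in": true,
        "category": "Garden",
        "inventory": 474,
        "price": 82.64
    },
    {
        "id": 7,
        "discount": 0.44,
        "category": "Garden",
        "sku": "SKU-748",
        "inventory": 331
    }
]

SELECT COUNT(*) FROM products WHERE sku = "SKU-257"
1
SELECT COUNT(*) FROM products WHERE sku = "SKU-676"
1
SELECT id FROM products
[1, 2, 3, 4, 5, 6, 7]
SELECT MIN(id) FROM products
1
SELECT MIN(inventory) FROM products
217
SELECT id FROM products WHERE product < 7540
[1, 2]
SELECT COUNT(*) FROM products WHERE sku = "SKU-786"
1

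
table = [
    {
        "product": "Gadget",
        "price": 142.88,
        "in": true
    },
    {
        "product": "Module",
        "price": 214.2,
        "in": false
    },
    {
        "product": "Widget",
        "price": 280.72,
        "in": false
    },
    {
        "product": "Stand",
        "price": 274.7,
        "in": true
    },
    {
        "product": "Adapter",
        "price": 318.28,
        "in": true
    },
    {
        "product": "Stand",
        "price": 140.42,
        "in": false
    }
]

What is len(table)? 6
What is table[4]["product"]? "Adapter"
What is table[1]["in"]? False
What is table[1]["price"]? 214.2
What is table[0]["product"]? "Gadget"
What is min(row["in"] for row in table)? False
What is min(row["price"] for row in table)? 140.42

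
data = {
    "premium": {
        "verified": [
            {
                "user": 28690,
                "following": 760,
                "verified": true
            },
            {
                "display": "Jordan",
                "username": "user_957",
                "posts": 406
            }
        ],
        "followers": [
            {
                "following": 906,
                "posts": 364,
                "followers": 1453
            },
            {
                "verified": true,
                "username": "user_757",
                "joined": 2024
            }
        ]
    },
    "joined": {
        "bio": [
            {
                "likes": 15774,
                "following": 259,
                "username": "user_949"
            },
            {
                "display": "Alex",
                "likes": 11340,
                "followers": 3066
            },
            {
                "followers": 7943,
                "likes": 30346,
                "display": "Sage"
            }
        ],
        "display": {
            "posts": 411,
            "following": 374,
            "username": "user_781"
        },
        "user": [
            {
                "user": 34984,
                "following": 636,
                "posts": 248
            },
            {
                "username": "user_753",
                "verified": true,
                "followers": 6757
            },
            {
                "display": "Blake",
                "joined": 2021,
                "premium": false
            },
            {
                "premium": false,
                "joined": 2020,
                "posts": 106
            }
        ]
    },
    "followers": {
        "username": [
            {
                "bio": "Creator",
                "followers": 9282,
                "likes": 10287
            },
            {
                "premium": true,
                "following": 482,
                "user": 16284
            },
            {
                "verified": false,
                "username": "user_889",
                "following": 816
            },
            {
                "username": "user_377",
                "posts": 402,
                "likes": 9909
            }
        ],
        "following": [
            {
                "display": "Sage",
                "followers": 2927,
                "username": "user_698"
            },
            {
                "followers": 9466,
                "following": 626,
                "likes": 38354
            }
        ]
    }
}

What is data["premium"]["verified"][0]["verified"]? True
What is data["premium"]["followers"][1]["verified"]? True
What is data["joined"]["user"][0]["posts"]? 248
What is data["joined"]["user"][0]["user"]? 34984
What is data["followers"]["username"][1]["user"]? 16284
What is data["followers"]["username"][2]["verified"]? False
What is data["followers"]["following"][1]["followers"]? 9466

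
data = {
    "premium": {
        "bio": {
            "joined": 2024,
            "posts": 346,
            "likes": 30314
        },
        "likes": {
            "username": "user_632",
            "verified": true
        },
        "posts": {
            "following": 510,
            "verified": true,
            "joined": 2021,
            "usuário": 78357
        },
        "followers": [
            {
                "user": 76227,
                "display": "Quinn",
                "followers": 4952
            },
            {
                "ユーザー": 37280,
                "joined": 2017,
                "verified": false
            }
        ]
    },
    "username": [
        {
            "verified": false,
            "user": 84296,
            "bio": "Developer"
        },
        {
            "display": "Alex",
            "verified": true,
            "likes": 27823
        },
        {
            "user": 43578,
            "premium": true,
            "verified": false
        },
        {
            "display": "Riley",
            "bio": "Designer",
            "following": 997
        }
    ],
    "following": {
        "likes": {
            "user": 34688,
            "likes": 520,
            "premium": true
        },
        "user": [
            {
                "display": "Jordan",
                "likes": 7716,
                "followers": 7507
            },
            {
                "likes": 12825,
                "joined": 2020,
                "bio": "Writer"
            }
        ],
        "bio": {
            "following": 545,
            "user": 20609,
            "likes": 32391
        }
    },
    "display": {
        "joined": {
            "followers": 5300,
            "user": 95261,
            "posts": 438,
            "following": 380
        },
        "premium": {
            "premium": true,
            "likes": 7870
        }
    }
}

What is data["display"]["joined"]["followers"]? 5300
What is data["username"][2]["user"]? 43578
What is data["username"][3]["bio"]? "Designer"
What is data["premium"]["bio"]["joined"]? 2024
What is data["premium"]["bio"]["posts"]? 346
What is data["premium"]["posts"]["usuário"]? 78357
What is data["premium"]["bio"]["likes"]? 30314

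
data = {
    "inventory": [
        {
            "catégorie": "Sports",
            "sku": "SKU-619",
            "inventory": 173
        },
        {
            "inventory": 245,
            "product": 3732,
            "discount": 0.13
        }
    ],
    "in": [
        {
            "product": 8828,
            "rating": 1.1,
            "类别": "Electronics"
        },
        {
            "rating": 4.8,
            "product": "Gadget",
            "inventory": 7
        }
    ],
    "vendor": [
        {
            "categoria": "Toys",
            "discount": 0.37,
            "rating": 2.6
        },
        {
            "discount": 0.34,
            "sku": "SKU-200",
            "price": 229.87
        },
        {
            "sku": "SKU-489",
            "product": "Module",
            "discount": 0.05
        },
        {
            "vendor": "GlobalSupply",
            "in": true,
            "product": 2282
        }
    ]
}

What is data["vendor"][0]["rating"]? 2.6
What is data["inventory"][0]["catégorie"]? "Sports"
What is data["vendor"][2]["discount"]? 0.05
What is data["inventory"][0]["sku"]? "SKU-619"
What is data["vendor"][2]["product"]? "Module"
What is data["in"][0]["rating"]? 1.1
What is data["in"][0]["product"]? 8828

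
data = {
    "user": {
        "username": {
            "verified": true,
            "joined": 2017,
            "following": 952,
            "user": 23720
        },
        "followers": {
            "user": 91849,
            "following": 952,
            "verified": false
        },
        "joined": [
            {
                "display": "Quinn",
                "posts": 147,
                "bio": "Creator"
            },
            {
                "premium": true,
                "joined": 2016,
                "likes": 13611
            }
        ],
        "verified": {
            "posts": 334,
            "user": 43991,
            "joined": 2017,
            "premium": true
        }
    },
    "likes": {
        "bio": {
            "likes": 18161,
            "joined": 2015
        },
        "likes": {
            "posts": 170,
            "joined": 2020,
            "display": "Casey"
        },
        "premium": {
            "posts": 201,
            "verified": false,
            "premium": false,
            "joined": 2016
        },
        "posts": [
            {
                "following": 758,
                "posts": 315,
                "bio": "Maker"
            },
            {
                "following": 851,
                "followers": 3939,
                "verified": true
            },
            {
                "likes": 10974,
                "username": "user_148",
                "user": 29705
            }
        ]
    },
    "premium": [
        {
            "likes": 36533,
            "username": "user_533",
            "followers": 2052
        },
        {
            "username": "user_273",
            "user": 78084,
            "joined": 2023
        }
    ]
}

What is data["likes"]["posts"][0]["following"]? 758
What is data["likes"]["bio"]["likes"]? 18161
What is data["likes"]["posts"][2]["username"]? "user_148"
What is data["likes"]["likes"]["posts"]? 170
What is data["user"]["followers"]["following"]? 952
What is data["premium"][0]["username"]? "user_533"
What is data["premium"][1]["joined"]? 2023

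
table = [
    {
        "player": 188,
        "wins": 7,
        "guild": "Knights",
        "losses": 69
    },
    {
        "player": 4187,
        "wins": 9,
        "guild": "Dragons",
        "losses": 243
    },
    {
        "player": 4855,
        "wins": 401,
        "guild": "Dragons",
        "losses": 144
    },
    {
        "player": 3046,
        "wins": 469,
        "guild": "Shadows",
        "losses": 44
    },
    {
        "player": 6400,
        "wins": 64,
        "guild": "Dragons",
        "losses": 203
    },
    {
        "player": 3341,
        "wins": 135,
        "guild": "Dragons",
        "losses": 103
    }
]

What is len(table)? 6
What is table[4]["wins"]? 64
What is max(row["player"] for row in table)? 6400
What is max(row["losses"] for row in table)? 243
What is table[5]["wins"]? 135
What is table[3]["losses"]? 44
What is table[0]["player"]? 188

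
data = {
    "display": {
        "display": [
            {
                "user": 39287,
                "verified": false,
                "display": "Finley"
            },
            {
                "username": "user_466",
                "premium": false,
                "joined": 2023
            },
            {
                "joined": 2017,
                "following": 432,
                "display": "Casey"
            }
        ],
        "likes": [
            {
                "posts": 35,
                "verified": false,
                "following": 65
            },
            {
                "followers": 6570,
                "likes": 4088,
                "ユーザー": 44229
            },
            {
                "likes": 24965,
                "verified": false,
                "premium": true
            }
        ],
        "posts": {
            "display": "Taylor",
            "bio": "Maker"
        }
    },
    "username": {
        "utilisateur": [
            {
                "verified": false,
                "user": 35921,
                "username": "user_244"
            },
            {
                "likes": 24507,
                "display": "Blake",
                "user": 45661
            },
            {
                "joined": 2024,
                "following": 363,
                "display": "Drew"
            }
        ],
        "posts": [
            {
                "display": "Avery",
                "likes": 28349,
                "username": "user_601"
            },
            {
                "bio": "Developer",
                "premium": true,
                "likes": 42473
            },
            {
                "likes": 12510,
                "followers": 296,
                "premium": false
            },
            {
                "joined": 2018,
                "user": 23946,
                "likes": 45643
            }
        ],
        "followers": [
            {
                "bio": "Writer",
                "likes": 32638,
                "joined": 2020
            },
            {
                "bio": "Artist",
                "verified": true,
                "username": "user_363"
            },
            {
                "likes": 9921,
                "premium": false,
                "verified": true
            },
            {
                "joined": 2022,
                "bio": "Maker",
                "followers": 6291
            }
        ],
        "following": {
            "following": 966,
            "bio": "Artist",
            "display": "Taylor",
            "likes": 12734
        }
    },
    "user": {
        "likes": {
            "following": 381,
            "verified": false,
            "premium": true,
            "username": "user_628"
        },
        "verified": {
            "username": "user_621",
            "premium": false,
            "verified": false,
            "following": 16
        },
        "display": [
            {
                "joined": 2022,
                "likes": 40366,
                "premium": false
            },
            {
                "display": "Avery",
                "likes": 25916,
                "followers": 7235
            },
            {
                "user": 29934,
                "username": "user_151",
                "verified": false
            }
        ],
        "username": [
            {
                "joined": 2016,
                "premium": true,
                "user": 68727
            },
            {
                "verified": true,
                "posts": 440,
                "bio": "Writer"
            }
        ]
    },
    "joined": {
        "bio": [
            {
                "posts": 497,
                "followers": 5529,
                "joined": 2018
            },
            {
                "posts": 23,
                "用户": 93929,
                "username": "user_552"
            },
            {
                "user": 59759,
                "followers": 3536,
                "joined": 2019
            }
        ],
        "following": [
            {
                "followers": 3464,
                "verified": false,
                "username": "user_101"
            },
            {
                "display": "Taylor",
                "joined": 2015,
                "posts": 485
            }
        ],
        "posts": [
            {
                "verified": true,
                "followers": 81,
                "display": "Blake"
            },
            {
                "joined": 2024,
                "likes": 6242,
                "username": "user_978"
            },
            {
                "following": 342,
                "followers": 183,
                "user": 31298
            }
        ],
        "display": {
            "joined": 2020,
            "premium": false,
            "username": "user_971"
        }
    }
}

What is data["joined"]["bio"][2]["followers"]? 3536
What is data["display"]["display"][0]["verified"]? False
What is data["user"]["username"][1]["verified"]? True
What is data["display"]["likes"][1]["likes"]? 4088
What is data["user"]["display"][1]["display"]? "Avery"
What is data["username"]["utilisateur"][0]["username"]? "user_244"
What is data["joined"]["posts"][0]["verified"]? True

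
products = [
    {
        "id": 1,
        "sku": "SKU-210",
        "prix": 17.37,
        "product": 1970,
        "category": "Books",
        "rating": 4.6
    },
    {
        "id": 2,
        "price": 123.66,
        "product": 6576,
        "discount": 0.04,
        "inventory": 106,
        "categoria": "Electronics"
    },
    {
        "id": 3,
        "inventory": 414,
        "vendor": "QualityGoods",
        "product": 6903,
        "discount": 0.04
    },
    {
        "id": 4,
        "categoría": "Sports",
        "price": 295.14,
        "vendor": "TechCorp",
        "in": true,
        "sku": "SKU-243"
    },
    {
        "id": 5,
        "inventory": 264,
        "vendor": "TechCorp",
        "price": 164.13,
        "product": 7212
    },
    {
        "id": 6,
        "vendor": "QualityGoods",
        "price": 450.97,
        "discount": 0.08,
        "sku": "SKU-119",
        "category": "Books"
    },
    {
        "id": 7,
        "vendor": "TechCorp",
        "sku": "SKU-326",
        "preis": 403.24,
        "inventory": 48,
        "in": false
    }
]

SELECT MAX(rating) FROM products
4.6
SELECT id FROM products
[1, 2, 3, 4, 5, 6, 7]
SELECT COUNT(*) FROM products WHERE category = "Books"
2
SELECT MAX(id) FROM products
7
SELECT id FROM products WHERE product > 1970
[2, 3, 5]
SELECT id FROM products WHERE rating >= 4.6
[1]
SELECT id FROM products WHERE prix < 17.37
[]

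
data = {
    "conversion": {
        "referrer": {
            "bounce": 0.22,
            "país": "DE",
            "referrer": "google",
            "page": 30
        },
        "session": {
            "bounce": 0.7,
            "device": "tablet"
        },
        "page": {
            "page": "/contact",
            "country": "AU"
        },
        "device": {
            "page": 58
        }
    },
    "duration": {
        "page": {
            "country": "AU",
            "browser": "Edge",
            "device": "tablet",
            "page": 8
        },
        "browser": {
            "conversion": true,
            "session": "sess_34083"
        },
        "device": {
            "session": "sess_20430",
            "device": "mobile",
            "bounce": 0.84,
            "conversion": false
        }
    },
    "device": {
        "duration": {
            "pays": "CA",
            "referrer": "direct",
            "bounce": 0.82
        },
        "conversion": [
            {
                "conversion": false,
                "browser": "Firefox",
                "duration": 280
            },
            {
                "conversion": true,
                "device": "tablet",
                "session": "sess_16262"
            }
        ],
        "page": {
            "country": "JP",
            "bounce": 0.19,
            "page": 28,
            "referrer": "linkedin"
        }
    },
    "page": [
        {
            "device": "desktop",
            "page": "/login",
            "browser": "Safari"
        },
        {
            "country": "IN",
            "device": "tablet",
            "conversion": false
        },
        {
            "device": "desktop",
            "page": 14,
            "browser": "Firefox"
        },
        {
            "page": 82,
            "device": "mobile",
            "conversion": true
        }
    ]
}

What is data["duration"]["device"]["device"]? "mobile"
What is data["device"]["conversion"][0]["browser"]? "Firefox"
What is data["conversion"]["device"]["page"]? 58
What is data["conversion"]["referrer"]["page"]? 30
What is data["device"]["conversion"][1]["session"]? "sess_16262"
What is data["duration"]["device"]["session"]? "sess_20430"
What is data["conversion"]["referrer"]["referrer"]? "google"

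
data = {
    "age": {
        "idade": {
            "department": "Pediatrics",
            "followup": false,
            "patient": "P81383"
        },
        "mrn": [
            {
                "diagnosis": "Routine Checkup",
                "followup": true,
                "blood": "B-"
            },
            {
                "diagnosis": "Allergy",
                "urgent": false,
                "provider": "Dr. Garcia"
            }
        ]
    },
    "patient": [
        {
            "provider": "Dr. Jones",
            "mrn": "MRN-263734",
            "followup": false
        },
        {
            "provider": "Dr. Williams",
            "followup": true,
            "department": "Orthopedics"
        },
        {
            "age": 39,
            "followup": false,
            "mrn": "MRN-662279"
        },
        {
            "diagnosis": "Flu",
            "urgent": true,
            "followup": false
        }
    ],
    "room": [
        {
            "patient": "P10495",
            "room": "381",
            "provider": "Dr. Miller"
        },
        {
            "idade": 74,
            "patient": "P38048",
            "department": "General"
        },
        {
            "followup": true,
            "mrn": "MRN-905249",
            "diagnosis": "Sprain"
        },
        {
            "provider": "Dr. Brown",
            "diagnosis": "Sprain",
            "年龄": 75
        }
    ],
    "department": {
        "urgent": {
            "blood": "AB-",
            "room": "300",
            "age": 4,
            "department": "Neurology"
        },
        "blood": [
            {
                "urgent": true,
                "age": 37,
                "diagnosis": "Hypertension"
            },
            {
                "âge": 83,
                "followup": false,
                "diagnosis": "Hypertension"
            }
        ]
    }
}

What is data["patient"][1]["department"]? "Orthopedics"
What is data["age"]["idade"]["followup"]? False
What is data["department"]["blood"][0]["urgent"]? True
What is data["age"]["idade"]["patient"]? "P81383"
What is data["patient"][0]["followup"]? False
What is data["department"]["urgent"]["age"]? 4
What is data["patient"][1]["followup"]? True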